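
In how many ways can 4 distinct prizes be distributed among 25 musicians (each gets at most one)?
P(25,4) = 25!/(25-4)! = 303600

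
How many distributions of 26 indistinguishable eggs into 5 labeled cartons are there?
C(26+5-1, 5-1) = C(30, 4) = 27405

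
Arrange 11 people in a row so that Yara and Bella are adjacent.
Treat as block: (11-1)! × 2! = 3628800 × 2 = 7257600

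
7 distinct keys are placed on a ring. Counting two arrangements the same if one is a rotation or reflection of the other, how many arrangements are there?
(7-1)!/2 = 720/2 = 360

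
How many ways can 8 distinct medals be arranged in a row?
8! = 40320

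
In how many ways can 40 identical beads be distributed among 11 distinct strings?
C(40+11-1, 11-1) = C(50, 10) = 10272278170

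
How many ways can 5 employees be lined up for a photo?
5! = 120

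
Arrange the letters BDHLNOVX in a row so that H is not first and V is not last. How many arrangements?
By inclusion-exclusion: 8! - 2×(8-1)! + (8-2)! = 40320 - 10080 + 720 = 30960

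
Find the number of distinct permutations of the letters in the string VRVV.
4! / (1! × 3!) = 4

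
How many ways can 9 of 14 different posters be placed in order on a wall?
P(14,9) = 14!/(14-9)! = 726485760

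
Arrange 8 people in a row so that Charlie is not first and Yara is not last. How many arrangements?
By inclusion-exclusion: 8! - 2×(8-1)! + (8-2)! = 40320 - 10080 + 720 = 30960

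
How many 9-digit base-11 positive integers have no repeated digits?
First digit: 10 choices (nonzero). Then descending: 10 × 10 × 9 × 8 × 7 × 6 × 5 × 4 × 3 = 18144000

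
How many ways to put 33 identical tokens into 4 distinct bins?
C(33+4-1, 4-1) = C(36, 3) = 7140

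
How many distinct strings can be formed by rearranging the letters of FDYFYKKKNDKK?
12! / (2! × 2! × 2! × 1! × 5!) = 498960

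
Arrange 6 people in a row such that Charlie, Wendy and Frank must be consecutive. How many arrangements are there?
Treat the 3 as one block: (6-3+1)! × 3! = 24 × 6 = 144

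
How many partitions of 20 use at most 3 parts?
By conjugation, equals partitions of 20 into parts ≤ 3. Let r_j(i) = number of partitions of i into parts ≤ j, for i = 0..20. r_1(i) = 1 for all i; r_j(i) = r_{j-1}(i) + r_j(i-j). Rows j = 2..3: ≤2: 1 1 2 2 3 3 4 4 5 5 6 6 7 7 8 8 9 9 10 10 11; ≤3: 1 1 2 3 4 5 7 8 10 12 14 16 19 21 24 27 30 33 37 40 44. r_3(20) = 44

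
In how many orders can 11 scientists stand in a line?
11! = 39916800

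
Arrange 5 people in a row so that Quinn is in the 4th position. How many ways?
Fix one position: (5-1)! = 24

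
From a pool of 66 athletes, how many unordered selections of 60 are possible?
C(66,60) = 66!/(60!×6!) = 90858768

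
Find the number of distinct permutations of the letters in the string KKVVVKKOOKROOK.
14! / (4! × 3! × 6! × 1!) = 840840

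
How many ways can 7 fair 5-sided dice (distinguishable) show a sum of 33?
Coefficient of x^33 in (x + x² + ... + x^5)^7. By inclusion-exclusion on dice exceeding 5: Σ_j (-1)^j C(7,j)·C(33-1-5j, 6) = C(7,0)·C(32,6) - C(7,1)·C(27,6) + C(7,2)·C(22,6) - C(7,3)·C(17,6) + C(7,4)·C(12,6) - C(7,5)·C(7,6) = 1·906192 - 7·296010 + 21·74613 - 35·12376 + 35·924 - 21·7 = 28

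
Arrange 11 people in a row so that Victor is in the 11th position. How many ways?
Fix one position: (11-1)! = 3628800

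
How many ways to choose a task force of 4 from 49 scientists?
C(49,4) = 49!/(4!×45!) = 211876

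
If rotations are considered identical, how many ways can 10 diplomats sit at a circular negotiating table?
Circular: fix one position, arrange the rest. (10-1)! = 362880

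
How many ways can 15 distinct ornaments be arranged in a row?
15! = 1307674368000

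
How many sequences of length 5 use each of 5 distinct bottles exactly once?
5! = 120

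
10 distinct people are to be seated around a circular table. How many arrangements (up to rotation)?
Circular: fix one position, arrange the rest. (10-1)! = 362880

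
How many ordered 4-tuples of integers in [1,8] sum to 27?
Coefficient of x^27 in (x + x² + ... + x^8)^4. By inclusion-exclusion on dice exceeding 8: Σ_j (-1)^j C(4,j)·C(27-1-8j, 3) = C(4,0)·C(26,3) - C(4,1)·C(18,3) + C(4,2)·C(10,3) = 1·2600 - 4·816 + 6·120 = 56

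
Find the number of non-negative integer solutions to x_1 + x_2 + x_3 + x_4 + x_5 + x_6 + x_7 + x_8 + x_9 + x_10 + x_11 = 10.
C(10+11-1, 11-1) = C(20, 10) = 184756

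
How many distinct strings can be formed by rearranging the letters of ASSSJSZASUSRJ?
13! / (1! × 2! × 2! × 1! × 1! × 6!) = 2162160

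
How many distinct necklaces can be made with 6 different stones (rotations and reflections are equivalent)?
(6-1)!/2 = 120/2 = 60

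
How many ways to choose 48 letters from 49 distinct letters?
C(49,48) = 49!/(48!×1!) = 49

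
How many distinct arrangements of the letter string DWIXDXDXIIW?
11! / (2! × 3! × 3! × 3!) = 92400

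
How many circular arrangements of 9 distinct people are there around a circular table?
Circular: fix one position, arrange the rest. (9-1)! = 40320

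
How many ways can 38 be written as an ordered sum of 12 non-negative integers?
C(38+12-1, 12-1) = C(49, 11) = 29135916264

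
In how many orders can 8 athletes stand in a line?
8! = 40320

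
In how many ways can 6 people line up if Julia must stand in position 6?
Fix one position: (6-1)! = 120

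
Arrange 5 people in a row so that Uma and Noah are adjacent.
Treat as block: (5-1)! × 2! = 24 × 2 = 48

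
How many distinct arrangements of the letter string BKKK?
4! / (1! × 3!) = 4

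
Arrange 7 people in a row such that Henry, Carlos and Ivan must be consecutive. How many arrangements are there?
Treat the 3 as one block: (7-3+1)! × 3! = 120 × 6 = 720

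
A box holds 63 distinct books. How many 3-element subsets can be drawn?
C(63,3) = 63!/(3!×60!) = 39711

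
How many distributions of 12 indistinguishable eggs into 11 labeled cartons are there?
C(12+11-1, 11-1) = C(22, 10) = 646646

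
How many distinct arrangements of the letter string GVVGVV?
6! / (2! × 4!) = 15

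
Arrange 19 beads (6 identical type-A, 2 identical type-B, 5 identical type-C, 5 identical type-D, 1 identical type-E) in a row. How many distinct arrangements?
19! / (6! × 2! × 5! × 5! × 1!) = 5866372512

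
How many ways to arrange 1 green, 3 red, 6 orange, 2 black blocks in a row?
12! / (1! × 3! × 6! × 2!) = 55440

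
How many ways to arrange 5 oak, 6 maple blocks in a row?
11! / (5! × 6!) = 462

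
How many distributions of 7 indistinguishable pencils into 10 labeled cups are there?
C(7+10-1, 10-1) = C(16, 9) = 11440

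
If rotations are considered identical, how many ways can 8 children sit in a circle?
Circular: fix one position, arrange the rest. (8-1)! = 5040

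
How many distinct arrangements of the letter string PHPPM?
5! / (1! × 1! × 3!) = 20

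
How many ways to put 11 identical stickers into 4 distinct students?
C(11+4-1, 4-1) = C(14, 3) = 364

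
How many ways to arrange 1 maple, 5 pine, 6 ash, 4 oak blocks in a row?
16! / (1! × 5! × 6! × 4!) = 10090080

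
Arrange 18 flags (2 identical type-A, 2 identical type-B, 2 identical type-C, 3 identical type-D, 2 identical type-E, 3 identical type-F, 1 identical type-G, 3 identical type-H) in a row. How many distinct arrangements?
18! / (2! × 2! × 2! × 3! × 2! × 3! × 1! × 3!) = 1852538688000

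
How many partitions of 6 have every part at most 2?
Let r_j(i) = number of partitions of i into parts ≤ j, for i = 0..6. r_1(i) = 1 for all i; r_j(i) = r_{j-1}(i) + r_j(i-j). Rows j = 2..2: ≤2: 1 1 2 2 3 3 4. r_2(6) = 4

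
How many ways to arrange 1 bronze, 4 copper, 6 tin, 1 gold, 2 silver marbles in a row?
14! / (1! × 4! × 6! × 1! × 2!) = 2522520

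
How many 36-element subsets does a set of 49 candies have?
C(49,36) = 49!/(36!×13!) = 262596783764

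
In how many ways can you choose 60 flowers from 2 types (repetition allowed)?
C(60+2-1, 2-1) = C(61, 1) = 61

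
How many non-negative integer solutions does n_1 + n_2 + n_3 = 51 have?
C(51+3-1, 3-1) = C(53, 2) = 1378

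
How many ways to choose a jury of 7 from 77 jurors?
C(77,7) = 77!/(7!×70!) = 2404808340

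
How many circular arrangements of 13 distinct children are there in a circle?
Circular: fix one position, arrange the rest. (13-1)! = 479001600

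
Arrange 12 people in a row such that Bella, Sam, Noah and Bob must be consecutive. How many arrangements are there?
Treat the 4 as one block: (12-4+1)! × 4! = 362880 × 24 = 8709120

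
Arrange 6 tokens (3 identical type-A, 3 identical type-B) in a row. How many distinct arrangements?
6! / (3! × 3!) = 20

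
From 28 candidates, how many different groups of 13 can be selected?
C(28,13) = 28!/(13!×15!) = 37442160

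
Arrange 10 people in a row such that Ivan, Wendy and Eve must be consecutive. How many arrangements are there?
Treat the 3 as one block: (10-3+1)! × 3! = 40320 × 6 = 241920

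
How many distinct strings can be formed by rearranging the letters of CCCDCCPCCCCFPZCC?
16! / (1! × 1! × 11! × 1! × 2!) = 262080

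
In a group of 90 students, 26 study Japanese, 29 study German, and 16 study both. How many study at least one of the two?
|A∪B| = |A| + |B| - |A∩B| = 26 + 29 - 16 = 39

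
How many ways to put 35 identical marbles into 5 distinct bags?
C(35+5-1, 5-1) = C(39, 4) = 82251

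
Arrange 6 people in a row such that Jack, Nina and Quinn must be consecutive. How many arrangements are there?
Treat the 3 as one block: (6-3+1)! × 3! = 24 × 6 = 144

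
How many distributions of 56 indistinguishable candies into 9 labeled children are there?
C(56+9-1, 9-1) = C(64, 8) = 4426165368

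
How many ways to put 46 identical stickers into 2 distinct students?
C(46+2-1, 2-1) = C(47, 1) = 47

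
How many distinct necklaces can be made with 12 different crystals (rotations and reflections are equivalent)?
(12-1)!/2 = 39916800/2 = 19958400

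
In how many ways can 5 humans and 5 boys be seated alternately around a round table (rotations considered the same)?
Fix one of the humans: (5-1)! ways for the remaining humans, × 5! ways for the boys = 24 × 120 = 2880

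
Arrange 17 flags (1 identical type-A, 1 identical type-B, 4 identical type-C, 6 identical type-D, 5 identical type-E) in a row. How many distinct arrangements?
17! / (1! × 1! × 4! × 6! × 5!) = 171531360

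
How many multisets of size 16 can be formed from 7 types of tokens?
C(16+7-1, 7-1) = C(22, 6) = 74613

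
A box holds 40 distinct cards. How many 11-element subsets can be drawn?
C(40,11) = 40!/(11!×29!) = 2311801440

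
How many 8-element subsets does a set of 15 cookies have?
C(15,8) = 15!/(8!×7!) = 6435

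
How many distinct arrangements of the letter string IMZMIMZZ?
8! / (3! × 2! × 3!) = 560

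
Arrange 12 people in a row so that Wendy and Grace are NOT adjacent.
Total - adjacent = 12! - (12-1)!×2 = 479001600 - 79833600 = 399168000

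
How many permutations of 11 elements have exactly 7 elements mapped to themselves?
Choose the 7 fixed points C(11,7) = 330, derange the rest: !4 = Σ_{j=0}^{4} (-1)^j·4!/j! = 24 - 24 + 12 - 4 + 1 = 9. Product = 330 × 9 = 2970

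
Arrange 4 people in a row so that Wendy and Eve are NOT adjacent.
Total - adjacent = 4! - (4-1)!×2 = 24 - 12 = 12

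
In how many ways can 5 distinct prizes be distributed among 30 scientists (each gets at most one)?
P(30,5) = 30!/(30-5)! = 17100720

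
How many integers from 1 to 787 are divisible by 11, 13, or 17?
⌊787/11⌋+⌊787/13⌋+⌊787/17⌋ - ⌊787/143⌋-⌊787/187⌋-⌊787/221⌋ + ⌊787/2431⌋ = 71+60+46 - 5-4-3 + 0 = 165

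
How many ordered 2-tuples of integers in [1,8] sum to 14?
Coefficient of x^14 in (x + x² + ... + x^8)^2. By inclusion-exclusion on dice exceeding 8: Σ_j (-1)^j C(2,j)·C(14-1-8j, 1) = C(2,0)·C(13,1) - C(2,1)·C(5,1) = 1·13 - 2·5 = 3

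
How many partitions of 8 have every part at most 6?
Let r_j(i) = number of partitions of i into parts ≤ j, for i = 0..8. r_1(i) = 1 for all i; r_j(i) = r_{j-1}(i) + r_j(i-j). Rows j = 2..6: ≤2: 1 1 2 2 3 3 4 4 5; ≤3: 1 1 2 3 4 5 7 8 10; ≤4: 1 1 2 3 5 6 9 11 15; ≤5: 1 1 2 3 5 7 10 13 18; ≤6: 1 1 2 3 5 7 11 14 20. r_6(8) = 20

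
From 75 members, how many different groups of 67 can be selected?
C(75,67) = 75!/(67!×8!) = 16871053725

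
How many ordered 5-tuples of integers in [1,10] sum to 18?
Coefficient of x^18 in (x + x² + ... + x^10)^5. By inclusion-exclusion on dice exceeding 10: Σ_j (-1)^j C(5,j)·C(18-1-10j, 4) = C(5,0)·C(17,4) - C(5,1)·C(7,4) = 1·2380 - 5·35 = 2205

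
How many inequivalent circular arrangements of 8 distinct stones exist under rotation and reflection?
(8-1)!/2 = 5040/2 = 2520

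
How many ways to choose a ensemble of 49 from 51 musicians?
C(51,49) = 51!/(49!×2!) = 1275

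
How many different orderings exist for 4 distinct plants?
4! = 24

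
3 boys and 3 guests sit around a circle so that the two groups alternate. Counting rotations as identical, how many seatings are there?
Fix one of the boys: (3-1)! ways for the remaining boys, × 3! ways for the guests = 2 × 6 = 12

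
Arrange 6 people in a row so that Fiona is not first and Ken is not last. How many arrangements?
By inclusion-exclusion: 6! - 2×(6-1)! + (6-2)! = 720 - 240 + 24 = 504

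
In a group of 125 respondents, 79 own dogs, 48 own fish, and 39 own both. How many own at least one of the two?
|A∪B| = |A| + |B| - |A∩B| = 79 + 48 - 39 = 88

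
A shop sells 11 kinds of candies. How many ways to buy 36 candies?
C(36+11-1, 11-1) = C(46, 10) = 4076350421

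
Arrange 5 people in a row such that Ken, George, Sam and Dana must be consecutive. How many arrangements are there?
Treat the 4 as one block: (5-4+1)! × 4! = 2 × 24 = 48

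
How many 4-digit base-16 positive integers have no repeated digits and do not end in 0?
Last digit: 15 nonzero choices. First digit: 14 (nonzero, ≠last). Middle 2: P(14,2) = 182. Total = 38220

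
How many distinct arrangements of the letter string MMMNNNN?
7! / (3! × 4!) = 35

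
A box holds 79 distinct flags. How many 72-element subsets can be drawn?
C(79,72) = 79!/(72!×7!) = 2898753715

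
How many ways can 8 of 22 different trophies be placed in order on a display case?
P(22,8) = 22!/(22-8)! = 12893126400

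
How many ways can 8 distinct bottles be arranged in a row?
8! = 40320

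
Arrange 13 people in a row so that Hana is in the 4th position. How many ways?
Fix one position: (13-1)! = 479001600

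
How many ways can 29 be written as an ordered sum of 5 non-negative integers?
C(29+5-1, 5-1) = C(33, 4) = 40920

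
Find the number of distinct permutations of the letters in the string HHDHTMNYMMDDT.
13! / (2! × 1! × 3! × 1! × 3! × 3!) = 14414400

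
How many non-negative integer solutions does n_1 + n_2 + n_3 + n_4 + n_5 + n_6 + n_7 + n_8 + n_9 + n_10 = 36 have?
C(36+10-1, 10-1) = C(45, 9) = 886163135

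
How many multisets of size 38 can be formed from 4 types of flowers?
C(38+4-1, 4-1) = C(41, 3) = 10660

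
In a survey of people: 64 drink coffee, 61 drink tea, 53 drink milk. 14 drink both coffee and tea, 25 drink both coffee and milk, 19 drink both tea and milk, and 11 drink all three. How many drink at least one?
|A∪B∪C| = 64+61+53-14-25-19+11 = 131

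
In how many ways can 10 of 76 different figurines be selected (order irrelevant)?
C(76,10) = 76!/(10!×66!) = 954526728530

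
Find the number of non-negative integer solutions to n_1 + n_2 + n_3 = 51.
C(51+3-1, 3-1) = C(53, 2) = 1378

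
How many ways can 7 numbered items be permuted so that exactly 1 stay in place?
Choose the 1 fixed point C(7,1) = 7, derange the rest: !6 = Σ_{j=0}^{6} (-1)^j·6!/j! = 720 - 720 + 360 - 120 + 30 - 6 + 1 = 265. Product = 7 × 265 = 1855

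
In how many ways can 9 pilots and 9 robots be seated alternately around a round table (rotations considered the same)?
Fix one of the pilots: (9-1)! ways for the remaining pilots, × 9! ways for the robots = 40320 × 362880 = 14631321600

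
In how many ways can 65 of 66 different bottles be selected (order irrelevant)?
C(66,65) = 66!/(65!×1!) = 66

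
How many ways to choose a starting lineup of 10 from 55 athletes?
C(55,10) = 55!/(10!×45!) = 29248649430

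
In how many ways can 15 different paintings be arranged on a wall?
15! = 1307674368000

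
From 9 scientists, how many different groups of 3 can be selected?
C(9,3) = 9!/(3!×6!) = 84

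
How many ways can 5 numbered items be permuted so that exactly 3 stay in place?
Choose the 3 fixed points C(5,3) = 10, derange the rest: !2 = Σ_{j=0}^{2} (-1)^j·2!/j! = 2 - 2 + 1 = 1. Product = 10 × 1 = 10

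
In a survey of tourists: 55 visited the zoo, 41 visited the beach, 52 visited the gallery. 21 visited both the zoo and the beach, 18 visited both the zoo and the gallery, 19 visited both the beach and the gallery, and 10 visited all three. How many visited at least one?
|A∪B∪C| = 55+41+52-21-18-19+10 = 100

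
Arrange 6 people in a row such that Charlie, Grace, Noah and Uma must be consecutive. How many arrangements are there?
Treat the 4 as one block: (6-4+1)! × 4! = 6 × 24 = 144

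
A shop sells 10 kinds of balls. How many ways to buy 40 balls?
C(40+10-1, 10-1) = C(49, 9) = 2054455634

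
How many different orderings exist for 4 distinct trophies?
4! = 24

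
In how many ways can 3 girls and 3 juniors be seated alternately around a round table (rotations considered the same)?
Fix one of the girls: (3-1)! ways for the remaining girls, × 3! ways for the juniors = 2 × 6 = 12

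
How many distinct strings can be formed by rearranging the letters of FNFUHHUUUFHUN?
13! / (3! × 3! × 5! × 2!) = 720720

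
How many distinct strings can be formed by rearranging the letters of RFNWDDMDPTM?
11! / (1! × 2! × 1! × 1! × 1! × 1! × 3! × 1!) = 3326400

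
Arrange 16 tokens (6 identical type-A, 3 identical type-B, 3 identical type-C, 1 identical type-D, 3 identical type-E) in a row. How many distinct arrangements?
16! / (6! × 3! × 3! × 1! × 3!) = 134534400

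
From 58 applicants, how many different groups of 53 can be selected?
C(58,53) = 58!/(53!×5!) = 4582116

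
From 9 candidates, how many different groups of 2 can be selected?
C(9,2) = 9!/(2!×7!) = 36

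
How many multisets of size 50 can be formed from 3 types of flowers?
C(50+3-1, 3-1) = C(52, 2) = 1326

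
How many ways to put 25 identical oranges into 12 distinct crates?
C(25+12-1, 12-1) = C(36, 11) = 600805296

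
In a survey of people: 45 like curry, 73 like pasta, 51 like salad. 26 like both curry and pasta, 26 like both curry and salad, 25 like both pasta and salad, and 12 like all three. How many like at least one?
|A∪B∪C| = 45+73+51-26-26-25+12 = 104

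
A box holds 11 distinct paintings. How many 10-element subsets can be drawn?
C(11,10) = 11!/(10!×1!) = 11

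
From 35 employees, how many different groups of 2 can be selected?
C(35,2) = 35!/(2!×33!) = 595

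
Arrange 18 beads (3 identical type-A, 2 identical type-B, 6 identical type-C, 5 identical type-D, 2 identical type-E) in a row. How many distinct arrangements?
18! / (3! × 2! × 6! × 5! × 2!) = 3087564480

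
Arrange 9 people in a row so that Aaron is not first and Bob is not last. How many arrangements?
By inclusion-exclusion: 9! - 2×(9-1)! + (9-2)! = 362880 - 80640 + 5040 = 287280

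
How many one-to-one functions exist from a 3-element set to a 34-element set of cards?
P(34,3) = 34!/(34-3)! = 35904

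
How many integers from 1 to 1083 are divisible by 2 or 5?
⌊1083/2⌋ + ⌊1083/5⌋ - ⌊1083/10⌋ = 541 + 216 - 108 = 649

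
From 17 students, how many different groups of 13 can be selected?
C(17,13) = 17!/(13!×4!) = 2380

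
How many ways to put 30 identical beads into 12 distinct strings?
C(30+12-1, 12-1) = C(41, 11) = 3159461968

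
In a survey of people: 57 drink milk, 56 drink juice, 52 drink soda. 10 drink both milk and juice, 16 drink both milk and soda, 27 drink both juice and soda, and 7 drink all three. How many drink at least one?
|A∪B∪C| = 57+56+52-10-16-27+7 = 119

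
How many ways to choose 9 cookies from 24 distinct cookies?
C(24,9) = 24!/(9!×15!) = 1307504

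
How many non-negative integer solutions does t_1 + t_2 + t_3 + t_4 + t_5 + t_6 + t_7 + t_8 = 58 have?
C(58+8-1, 8-1) = C(65, 7) = 696190560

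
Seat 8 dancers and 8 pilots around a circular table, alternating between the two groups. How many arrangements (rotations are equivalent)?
Fix one of the dancers: (8-1)! ways for the remaining dancers, × 8! ways for the pilots = 5040 × 40320 = 203212800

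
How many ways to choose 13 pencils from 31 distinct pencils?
C(31,13) = 31!/(13!×18!) = 206253075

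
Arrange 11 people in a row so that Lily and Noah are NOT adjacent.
Total - adjacent = 11! - (11-1)!×2 = 39916800 - 7257600 = 32659200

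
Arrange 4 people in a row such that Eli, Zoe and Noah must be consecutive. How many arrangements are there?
Treat the 3 as one block: (4-3+1)! × 3! = 2 × 6 = 12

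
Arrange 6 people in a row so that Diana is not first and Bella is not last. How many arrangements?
By inclusion-exclusion: 6! - 2×(6-1)! + (6-2)! = 720 - 240 + 24 = 504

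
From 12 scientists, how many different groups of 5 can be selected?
C(12,5) = 12!/(5!×7!) = 792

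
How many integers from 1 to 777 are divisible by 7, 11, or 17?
⌊777/7⌋+⌊777/11⌋+⌊777/17⌋ - ⌊777/77⌋-⌊777/119⌋-⌊777/187⌋ + ⌊777/1309⌋ = 111+70+45 - 10-6-4 + 0 = 206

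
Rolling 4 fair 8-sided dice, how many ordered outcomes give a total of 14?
Coefficient of x^14 in (x + x² + ... + x^8)^4. By inclusion-exclusion on dice exceeding 8: Σ_j (-1)^j C(4,j)·C(14-1-8j, 3) = C(4,0)·C(13,3) - C(4,1)·C(5,3) = 1·286 - 4·10 = 246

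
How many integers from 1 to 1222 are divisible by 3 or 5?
⌊1222/3⌋ + ⌊1222/5⌋ - ⌊1222/15⌋ = 407 + 244 - 81 = 570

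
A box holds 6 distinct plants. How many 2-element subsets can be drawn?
C(6,2) = 6!/(2!×4!) = 15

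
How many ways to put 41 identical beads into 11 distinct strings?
C(41+11-1, 11-1) = C(51, 10) = 12777711870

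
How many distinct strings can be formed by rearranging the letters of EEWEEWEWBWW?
11! / (5! × 1! × 5!) = 2772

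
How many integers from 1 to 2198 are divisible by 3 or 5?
⌊2198/3⌋ + ⌊2198/5⌋ - ⌊2198/15⌋ = 732 + 439 - 146 = 1025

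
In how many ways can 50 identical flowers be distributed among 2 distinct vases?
C(50+2-1, 2-1) = C(51, 1) = 51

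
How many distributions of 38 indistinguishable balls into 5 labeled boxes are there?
C(38+5-1, 5-1) = C(42, 4) = 111930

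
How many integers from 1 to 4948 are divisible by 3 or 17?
⌊4948/3⌋ + ⌊4948/17⌋ - ⌊4948/51⌋ = 1649 + 291 - 97 = 1843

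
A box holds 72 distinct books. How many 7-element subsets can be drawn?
C(72,7) = 72!/(7!×65!) = 1473109704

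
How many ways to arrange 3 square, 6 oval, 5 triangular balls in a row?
14! / (3! × 6! × 5!) = 168168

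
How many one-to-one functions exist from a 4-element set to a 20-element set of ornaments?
P(20,4) = 20!/(20-4)! = 116280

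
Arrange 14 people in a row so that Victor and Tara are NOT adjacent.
Total - adjacent = 14! - (14-1)!×2 = 87178291200 - 12454041600 = 74724249600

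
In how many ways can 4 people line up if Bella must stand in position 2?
Fix one position: (4-1)! = 6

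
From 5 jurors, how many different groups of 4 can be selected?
C(5,4) = 5!/(4!×1!) = 5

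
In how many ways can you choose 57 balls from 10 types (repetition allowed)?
C(57+10-1, 10-1) = C(66, 9) = 37014131440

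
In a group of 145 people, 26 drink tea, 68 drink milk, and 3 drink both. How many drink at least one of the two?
|A∪B| = |A| + |B| - |A∩B| = 26 + 68 - 3 = 91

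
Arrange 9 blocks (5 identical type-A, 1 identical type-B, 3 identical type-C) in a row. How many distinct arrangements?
9! / (5! × 1! × 3!) = 504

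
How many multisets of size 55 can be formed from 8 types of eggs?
C(55+8-1, 8-1) = C(62, 7) = 491796152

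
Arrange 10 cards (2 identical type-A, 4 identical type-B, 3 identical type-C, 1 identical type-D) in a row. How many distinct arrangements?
10! / (2! × 4! × 3! × 1!) = 12600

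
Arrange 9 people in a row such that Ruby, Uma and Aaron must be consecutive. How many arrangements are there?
Treat the 3 as one block: (9-3+1)! × 3! = 5040 × 6 = 30240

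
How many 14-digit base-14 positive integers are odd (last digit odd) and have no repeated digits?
Last∈{1,3,5,7,9,11,13}. Last=0: 0. Last nonzero: 7×12×P(12,12) = 40236134400. Total = 40236134400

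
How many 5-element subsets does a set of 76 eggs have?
C(76,5) = 76!/(5!×71!) = 18474840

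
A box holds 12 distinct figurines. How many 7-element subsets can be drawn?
C(12,7) = 12!/(7!×5!) = 792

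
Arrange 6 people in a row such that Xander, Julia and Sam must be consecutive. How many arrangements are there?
Treat the 3 as one block: (6-3+1)! × 3! = 24 × 6 = 144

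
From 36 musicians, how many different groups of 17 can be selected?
C(36,17) = 36!/(17!×19!) = 8597496600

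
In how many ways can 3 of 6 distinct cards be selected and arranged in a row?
P(6,3) = 6!/(6-3)! = 120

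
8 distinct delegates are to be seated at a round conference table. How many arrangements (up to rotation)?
Circular: fix one position, arrange the rest. (8-1)! = 5040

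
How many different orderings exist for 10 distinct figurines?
10! = 3628800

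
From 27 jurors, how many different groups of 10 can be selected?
C(27,10) = 27!/(10!×17!) = 8436285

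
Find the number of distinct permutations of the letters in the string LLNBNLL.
7! / (1! × 4! × 2!) = 105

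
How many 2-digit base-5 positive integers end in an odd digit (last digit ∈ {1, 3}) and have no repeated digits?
Last∈{1,3}. Last=0: 0. Last nonzero: 2×3×P(3,0) = 6. Total = 6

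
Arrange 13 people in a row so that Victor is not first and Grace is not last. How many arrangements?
By inclusion-exclusion: 13! - 2×(13-1)! + (13-2)! = 6227020800 - 958003200 + 39916800 = 5308934400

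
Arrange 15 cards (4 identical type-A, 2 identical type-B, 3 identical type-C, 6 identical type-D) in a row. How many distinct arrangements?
15! / (4! × 2! × 3! × 6!) = 6306300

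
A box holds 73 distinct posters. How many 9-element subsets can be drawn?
C(73,9) = 73!/(9!×64!) = 97082021465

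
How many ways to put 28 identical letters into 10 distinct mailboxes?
C(28+10-1, 10-1) = C(37, 9) = 124403620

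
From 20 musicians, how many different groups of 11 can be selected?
C(20,11) = 20!/(11!×9!) = 167960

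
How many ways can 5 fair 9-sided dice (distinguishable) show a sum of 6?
Coefficient of x^6 in (x + x² + ... + x^9)^5. By inclusion-exclusion on dice exceeding 9: Σ_j (-1)^j C(5,j)·C(6-1-9j, 4) = C(5,0)·C(5,4) = 1·5 = 5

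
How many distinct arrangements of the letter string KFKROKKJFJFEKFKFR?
17! / (6! × 2! × 2! × 1! × 1! × 5!) = 1029188160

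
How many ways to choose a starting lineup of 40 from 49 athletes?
C(49,40) = 49!/(40!×9!) = 2054455634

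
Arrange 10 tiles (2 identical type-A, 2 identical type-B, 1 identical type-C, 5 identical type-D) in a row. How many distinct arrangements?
10! / (2! × 2! × 1! × 5!) = 7560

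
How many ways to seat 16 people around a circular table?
Circular: fix one position, arrange the rest. (16-1)! = 1307674368000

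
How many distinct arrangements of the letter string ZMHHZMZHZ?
9! / (3! × 4! × 2!) = 1260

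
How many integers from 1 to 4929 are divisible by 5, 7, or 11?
⌊4929/5⌋+⌊4929/7⌋+⌊4929/11⌋ - ⌊4929/35⌋-⌊4929/55⌋-⌊4929/77⌋ + ⌊4929/385⌋ = 985+704+448 - 140-89-64 + 12 = 1856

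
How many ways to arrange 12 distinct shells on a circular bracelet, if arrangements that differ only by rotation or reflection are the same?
(12-1)!/2 = 39916800/2 = 19958400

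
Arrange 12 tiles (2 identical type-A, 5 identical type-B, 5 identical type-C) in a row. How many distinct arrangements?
12! / (2! × 5! × 5!) = 16632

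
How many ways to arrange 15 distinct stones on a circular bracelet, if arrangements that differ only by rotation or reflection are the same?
(15-1)!/2 = 87178291200/2 = 43589145600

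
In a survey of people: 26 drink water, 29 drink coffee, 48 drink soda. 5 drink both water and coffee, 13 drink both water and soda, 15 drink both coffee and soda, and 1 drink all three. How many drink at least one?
|A∪B∪C| = 26+29+48-5-13-15+1 = 71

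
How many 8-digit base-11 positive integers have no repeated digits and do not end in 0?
Last digit: 10 nonzero choices. First digit: 9 (nonzero, ≠last). Middle 6: P(9,6) = 60480. Total = 5443200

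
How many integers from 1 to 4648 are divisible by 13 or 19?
⌊4648/13⌋ + ⌊4648/19⌋ - ⌊4648/247⌋ = 357 + 244 - 18 = 583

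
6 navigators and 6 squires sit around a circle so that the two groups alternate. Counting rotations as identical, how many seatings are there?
Fix one of the navigators: (6-1)! ways for the remaining navigators, × 6! ways for the squires = 120 × 720 = 86400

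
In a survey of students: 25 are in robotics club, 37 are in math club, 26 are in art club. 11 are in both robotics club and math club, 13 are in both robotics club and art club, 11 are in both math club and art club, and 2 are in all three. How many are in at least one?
|A∪B∪C| = 25+37+26-11-13-11+2 = 55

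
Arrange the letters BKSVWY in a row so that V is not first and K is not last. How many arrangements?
By inclusion-exclusion: 6! - 2×(6-1)! + (6-2)! = 720 - 240 + 24 = 504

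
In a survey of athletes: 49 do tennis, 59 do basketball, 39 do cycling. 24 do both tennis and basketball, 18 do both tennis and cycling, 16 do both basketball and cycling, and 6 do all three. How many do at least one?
|A∪B∪C| = 49+59+39-24-18-16+6 = 95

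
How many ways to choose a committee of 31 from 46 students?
C(46,31) = 46!/(31!×15!) = 511738760544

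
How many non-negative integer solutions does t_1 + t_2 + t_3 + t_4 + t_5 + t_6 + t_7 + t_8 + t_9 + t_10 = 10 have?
C(10+10-1, 10-1) = C(19, 9) = 92378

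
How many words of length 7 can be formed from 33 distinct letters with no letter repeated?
P(33,7) = 33!/(33-7)! = 21531121920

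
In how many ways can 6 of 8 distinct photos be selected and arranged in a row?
P(8,6) = 8!/(8-6)! = 20160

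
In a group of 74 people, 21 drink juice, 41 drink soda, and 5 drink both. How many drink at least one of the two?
|A∪B| = |A| + |B| - |A∩B| = 21 + 41 - 5 = 57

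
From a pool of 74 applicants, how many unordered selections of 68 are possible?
C(74,68) = 74!/(68!×6!) = 185250786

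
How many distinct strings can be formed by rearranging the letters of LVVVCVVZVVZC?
12! / (1! × 2! × 2! × 7!) = 23760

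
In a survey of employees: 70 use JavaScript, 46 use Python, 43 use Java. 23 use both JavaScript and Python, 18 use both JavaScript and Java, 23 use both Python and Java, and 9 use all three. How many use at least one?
|A∪B∪C| = 70+46+43-23-18-23+9 = 104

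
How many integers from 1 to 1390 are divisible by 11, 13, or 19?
⌊1390/11⌋+⌊1390/13⌋+⌊1390/19⌋ - ⌊1390/143⌋-⌊1390/209⌋-⌊1390/247⌋ + ⌊1390/2717⌋ = 126+106+73 - 9-6-5 + 0 = 285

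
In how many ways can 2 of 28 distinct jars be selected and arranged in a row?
P(28,2) = 28!/(28-2)! = 756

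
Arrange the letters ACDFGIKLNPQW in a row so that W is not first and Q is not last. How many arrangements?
By inclusion-exclusion: 12! - 2×(12-1)! + (12-2)! = 479001600 - 79833600 + 3628800 = 402796800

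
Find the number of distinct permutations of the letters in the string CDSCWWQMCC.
10! / (1! × 1! × 1! × 1! × 2! × 4!) = 75600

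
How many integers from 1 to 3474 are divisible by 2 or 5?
⌊3474/2⌋ + ⌊3474/5⌋ - ⌊3474/10⌋ = 1737 + 694 - 347 = 2084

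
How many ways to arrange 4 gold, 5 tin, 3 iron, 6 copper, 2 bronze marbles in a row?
20! / (4! × 5! × 3! × 6! × 2!) = 97772875200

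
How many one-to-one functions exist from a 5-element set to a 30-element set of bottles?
P(30,5) = 30!/(30-5)! = 17100720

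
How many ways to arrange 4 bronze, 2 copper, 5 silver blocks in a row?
11! / (4! × 2! × 5!) = 6930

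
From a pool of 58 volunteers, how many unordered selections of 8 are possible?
C(58,8) = 58!/(8!×50!) = 1916797311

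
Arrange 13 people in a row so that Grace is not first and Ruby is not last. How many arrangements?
By inclusion-exclusion: 13! - 2×(13-1)! + (13-2)! = 6227020800 - 958003200 + 39916800 = 5308934400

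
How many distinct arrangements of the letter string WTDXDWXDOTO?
11! / (3! × 2! × 2! × 2! × 2!) = 415800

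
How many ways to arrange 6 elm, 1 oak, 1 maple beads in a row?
8! / (6! × 1! × 1!) = 56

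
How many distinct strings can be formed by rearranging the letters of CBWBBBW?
7! / (1! × 4! × 2!) = 105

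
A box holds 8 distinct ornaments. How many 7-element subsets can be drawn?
C(8,7) = 8!/(7!×1!) = 8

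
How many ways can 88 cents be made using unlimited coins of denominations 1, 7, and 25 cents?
Coefficient of x^88 in 1/(1-x^1) · 1/(1-x^7) · 1/(1-x^25). Case on j = number of 25-cent coins (j = 0..3); remainder r = 88 - 25j is made from {1,7} in ⌊r/7⌋+1 ways. r = 88, 63, 38, 13 → 13 + 10 + 6 + 2 = 31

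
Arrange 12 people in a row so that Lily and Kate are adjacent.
Treat as block: (12-1)! × 2! = 39916800 × 2 = 79833600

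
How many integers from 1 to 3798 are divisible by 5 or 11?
⌊3798/5⌋ + ⌊3798/11⌋ - ⌊3798/55⌋ = 759 + 345 - 69 = 1035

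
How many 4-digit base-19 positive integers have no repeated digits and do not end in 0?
Last digit: 18 nonzero choices. First digit: 17 (nonzero, ≠last). Middle 2: P(17,2) = 272. Total = 83232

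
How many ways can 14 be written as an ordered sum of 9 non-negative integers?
C(14+9-1, 9-1) = C(22, 8) = 319770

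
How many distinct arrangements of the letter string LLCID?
5! / (1! × 1! × 2! × 1!) = 60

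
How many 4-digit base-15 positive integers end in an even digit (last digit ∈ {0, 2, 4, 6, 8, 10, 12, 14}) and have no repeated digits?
Last∈{0,2,4,6,8,10,12,14}. Last=0: 2184. Last nonzero: 7×13×P(13,2) = 14196. Total = 16380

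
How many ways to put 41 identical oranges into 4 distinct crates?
C(41+4-1, 4-1) = C(44, 3) = 13244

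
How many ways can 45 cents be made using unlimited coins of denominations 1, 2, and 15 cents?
Coefficient of x^45 in 1/(1-x^1) · 1/(1-x^2) · 1/(1-x^15). Case on j = number of 15-cent coins (j = 0..3); remainder r = 45 - 15j is made from {1,2} in ⌊r/2⌋+1 ways. r = 45, 30, 15, 0 → 23 + 16 + 8 + 1 = 48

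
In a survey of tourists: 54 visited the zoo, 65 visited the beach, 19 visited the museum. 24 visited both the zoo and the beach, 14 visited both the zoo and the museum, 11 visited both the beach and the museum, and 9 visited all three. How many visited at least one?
|A∪B∪C| = 54+65+19-24-14-11+9 = 98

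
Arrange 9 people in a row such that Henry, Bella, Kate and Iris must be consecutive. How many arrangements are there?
Treat the 4 as one block: (9-4+1)! × 4! = 720 × 24 = 17280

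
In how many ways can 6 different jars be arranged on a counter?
6! = 720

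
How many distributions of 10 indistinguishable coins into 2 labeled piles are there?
C(10+2-1, 2-1) = C(11, 1) = 11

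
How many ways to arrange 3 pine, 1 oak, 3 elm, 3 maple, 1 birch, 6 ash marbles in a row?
17! / (3! × 1! × 3! × 3! × 1! × 6!) = 2287084800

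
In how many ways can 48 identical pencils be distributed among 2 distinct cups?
C(48+2-1, 2-1) = C(49, 1) = 49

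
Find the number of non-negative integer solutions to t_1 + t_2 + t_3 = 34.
C(34+3-1, 3-1) = C(36, 2) = 630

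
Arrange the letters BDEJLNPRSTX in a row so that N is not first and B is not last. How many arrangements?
By inclusion-exclusion: 11! - 2×(11-1)! + (11-2)! = 39916800 - 7257600 + 362880 = 33022080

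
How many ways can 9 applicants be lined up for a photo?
9! = 362880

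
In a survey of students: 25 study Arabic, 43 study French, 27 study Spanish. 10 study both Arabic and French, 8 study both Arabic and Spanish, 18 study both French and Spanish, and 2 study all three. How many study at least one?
|A∪B∪C| = 25+43+27-10-8-18+2 = 61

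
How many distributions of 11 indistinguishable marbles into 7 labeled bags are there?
C(11+7-1, 7-1) = C(17, 6) = 12376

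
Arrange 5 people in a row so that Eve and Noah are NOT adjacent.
Total - adjacent = 5! - (5-1)!×2 = 120 - 48 = 72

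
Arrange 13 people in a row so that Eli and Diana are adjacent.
Treat as block: (13-1)! × 2! = 479001600 × 2 = 958003200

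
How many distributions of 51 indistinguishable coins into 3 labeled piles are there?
C(51+3-1, 3-1) = C(53, 2) = 1378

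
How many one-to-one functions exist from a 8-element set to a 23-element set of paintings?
P(23,8) = 23!/(23-8)! = 19769460480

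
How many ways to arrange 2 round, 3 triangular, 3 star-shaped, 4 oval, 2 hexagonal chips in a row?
14! / (2! × 3! × 3! × 4! × 2!) = 25225200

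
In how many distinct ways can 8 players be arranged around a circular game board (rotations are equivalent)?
Circular: fix one position, arrange the rest. (8-1)! = 5040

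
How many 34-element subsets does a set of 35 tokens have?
C(35,34) = 35!/(34!×1!) = 35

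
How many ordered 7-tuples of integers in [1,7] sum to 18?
Coefficient of x^18 in (x + x² + ... + x^7)^7. By inclusion-exclusion on dice exceeding 7: Σ_j (-1)^j C(7,j)·C(18-1-7j, 6) = C(7,0)·C(17,6) - C(7,1)·C(10,6) = 1·12376 - 7·210 = 10906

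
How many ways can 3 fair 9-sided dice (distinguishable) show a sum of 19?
Coefficient of x^19 in (x + x² + ... + x^9)^3. By inclusion-exclusion on dice exceeding 9: Σ_j (-1)^j C(3,j)·C(19-1-9j, 2) = C(3,0)·C(18,2) - C(3,1)·C(9,2) = 1·153 - 3·36 = 45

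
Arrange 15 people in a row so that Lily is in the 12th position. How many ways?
Fix one position: (15-1)! = 87178291200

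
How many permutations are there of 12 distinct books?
12! = 479001600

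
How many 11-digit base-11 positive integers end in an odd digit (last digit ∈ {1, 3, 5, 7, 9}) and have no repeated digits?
Last∈{1,3,5,7,9}. Last=0: 0. Last nonzero: 5×9×P(9,9) = 16329600. Total = 16329600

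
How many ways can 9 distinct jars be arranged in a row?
9! = 362880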